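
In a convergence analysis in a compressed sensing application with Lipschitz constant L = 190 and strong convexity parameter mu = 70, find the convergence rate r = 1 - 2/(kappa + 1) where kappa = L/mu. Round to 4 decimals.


Step 1: Compute the condition number.
kappa = L/mu = 190/70 = 2.7143
Step 2: Compute the convergence rate.
r = 1 - 2/(kappa + 1) = 1 - 2*mu/(L + mu) = (L - mu)/(L + mu) = 120/260 = 0.4615


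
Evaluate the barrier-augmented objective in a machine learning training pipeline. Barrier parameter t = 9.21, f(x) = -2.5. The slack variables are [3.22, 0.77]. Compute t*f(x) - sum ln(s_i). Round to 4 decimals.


Step 1: Compute log-barrier.
ln values: [1.1694, -0.2614]
phi = -(1.1694 - 0.2614) = -0.908
Step 2: Compute augmented objective.
t*f(x) = 9.21*-2.5 = -23.025
Total = -23.025 - 0.908 = -23.933


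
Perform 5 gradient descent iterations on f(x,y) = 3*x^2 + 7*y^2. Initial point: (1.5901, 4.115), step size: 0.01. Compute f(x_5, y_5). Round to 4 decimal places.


Gradient descent on f(x,y) = 3*x^2 + 7*y^2.
Starting point: (1.5901, 4.115), alpha = 0.01
Step 1: grad_x = 2*3*1.5901 = 9.5406, grad_y = 2*7*4.115 = 57.61
  x_1 = 1.5901 - 0.01*9.5406 = 1.4947
  y_1 = 4.115 - 0.01*57.61 = 3.5389
Step 2: grad_x = 2*3*1.4947 = 8.9682, grad_y = 2*7*3.5389 = 49.5446
  x_2 = 1.4947 - 0.01*8.9682 = 1.405
  y_2 = 3.5389 - 0.01*49.5446 = 3.0435
Step 3: grad_x = 2*3*1.405 = 8.4301, grad_y = 2*7*3.0435 = 42.6084
  x_3 = 1.405 - 0.01*8.4301 = 1.3207
  y_3 = 3.0435 - 0.01*42.6084 = 2.6174
Step 4: grad_x = 2*3*1.3207 = 7.9243, grad_y = 2*7*2.6174 = 36.6432
  x_4 = 1.3207 - 0.01*7.9243 = 1.2415
  y_4 = 2.6174 - 0.01*36.6432 = 2.2509
Step 5: grad_x = 2*3*1.2415 = 7.4488, grad_y = 2*7*2.2509 = 31.5131
  x_5 = 1.2415 - 0.01*7.4488 = 1.167
  y_5 = 2.2509 - 0.01*31.5131 = 1.9358
f(1.167, 1.9358) = 3*1.167^2 + 7*1.9358^2 = 30.317


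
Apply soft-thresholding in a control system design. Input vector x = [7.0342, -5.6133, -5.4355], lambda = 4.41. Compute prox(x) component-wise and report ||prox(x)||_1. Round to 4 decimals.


Soft-thresholding with lambda = 4.41:
prox(7.0342) = sign(7.0342)*max(|7.0342| - 4.41, 0) = 2.6242
prox(-5.6133) = sign(-5.6133)*max(|-5.6133| - 4.41, 0) = -1.2033
prox(-5.4355) = sign(-5.4355)*max(|-5.4355| - 4.41, 0) = -1.0255
prox(x) = [2.6242, -1.2033, -1.0255]
||prox(x)||_1 = 2.6242 + 1.2033 + 1.0255 = 4.853


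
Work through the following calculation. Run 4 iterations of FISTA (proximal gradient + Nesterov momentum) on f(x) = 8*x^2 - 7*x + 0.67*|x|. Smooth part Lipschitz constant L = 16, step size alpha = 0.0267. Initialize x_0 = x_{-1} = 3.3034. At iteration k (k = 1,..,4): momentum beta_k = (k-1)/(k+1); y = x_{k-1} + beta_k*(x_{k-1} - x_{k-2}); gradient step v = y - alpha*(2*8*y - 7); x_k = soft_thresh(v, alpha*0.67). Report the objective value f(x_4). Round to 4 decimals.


FISTA on f(x) = 8*x^2 - 7*x + 0.67*|x|
L = 16, alpha = 0.0267
Iteration 1: beta = 0.0, y = 3.3034 + 0.0*(3.3034 - 3.3034) = 3.3034
  grad(y) = 45.8544, v = y - alpha*grad = 2.0791
  prox(v) = soft_thresh(2.0791, 0.0179) = 2.0612
Iteration 2: beta = 0.3333, y = 2.0612 + 0.3333*(2.0612 - 3.3034) = 1.6471
  grad(y) = 19.3541, v = y - alpha*grad = 1.1304
  prox(v) = soft_thresh(1.1304, 0.0179) = 1.1125
Iteration 3: beta = 0.5, y = 1.1125 + 0.5*(1.1125 - 2.0612) = 0.6381
  grad(y) = 3.2101, v = y - alpha*grad = 0.5524
  prox(v) = soft_thresh(0.5524, 0.0179) = 0.5345
Iteration 4: beta = 0.6, y = 0.5345 + 0.6*(0.5345 - 1.1125) = 0.1878
  grad(y) = -3.9958, v = y - alpha*grad = 0.2944
  prox(v) = soft_thresh(0.2944, 0.0179) = 0.2766
f(x_4) = 8*0.2766^2 - 7*0.2766 + 0.67*|0.2766| = -1.1387


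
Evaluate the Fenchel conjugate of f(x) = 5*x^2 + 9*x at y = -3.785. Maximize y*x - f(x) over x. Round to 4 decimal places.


f*(y) = sup_x {y*x - a*x^2 - b*x} = sup_x {(y-b)*x - a*x^2}
FOC: (y - b) - 2a*x = 0 => x* = (y - b)/(2a)
x* = (-3.785 - 9)/(2*5) = -1.2785
f*(-3.785) = (y-b)^2/(4a) = (-3.785 - 9)^2/(4*5)
= 163.4562/20 = 8.1728


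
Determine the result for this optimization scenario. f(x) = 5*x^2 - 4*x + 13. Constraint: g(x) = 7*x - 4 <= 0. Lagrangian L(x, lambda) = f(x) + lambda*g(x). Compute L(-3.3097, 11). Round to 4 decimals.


Step 1: Evaluate f(x).
f(-3.3097) = 5*(-3.3097)^2 - 4*(-3.3097) + 13 = 81.0094
Step 2: Evaluate g(x).
g(-3.3097) = 7*-3.3097 - 4 = -27.1679
Step 3: Compute Lagrangian.
L = 81.0094 + 11*-27.1679 = -217.8375


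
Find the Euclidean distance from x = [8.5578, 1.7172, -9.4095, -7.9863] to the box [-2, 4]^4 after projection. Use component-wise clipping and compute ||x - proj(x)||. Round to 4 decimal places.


Project each component onto [-2, 4].
clip(8.5578) = 4.0, clip(1.7172) = 1.7172, clip(-9.4095) = -2.0, clip(-7.9863) = -2.0
Projection = [4.0, 1.7172, -2.0, -2.0]
Squared diffs: [20.7735, 0.0, 54.9007, 35.8358]
Distance = sqrt(111.51) = 10.5598


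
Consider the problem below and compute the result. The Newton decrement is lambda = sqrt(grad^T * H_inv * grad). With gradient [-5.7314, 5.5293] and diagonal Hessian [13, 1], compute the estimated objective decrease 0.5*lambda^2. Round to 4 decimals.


Step 1: H is diagonal, so H^(-1) * g = [-0.4409, 5.5293].
Step 2: g^T H^(-1) g = sum_i g_i^2 / H_ii
  = (-5.7314)^2/13 + (5.5293)^2/1
  = 2.5268 + 30.5732 = 33.1
Step 3: Objective decrease = 0.5 * g^T H^(-1) g = 16.55


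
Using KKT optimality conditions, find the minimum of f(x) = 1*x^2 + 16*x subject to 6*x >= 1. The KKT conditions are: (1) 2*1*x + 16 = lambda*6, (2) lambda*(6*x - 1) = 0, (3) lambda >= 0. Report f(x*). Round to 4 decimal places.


Step 1: Try lambda = 0 (constraint inactive).
x_unc = -16/(2*1) = -8.0
Check: 6*-8.0 = -48.0 < 1 -- violated!
Step 2: Constraint must be active: 6*x = 1
x* = 1/6 = 0.1667 (rounded; the exact value 1/6 is used below)
lambda = (2*1*(1/6) + 16)/6 = 2.7222
Step 3: Compute optimal value.
f(x*) = 1*(1/6)^2 + 16*(1/6) = 2.6944


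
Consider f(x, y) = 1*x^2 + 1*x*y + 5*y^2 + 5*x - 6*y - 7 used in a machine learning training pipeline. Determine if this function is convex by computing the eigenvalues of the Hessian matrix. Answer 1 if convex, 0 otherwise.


The Hessian of f(x,y) = 1*x^2 + 1*x*y + 5*y^2 + 5*x - 6*y - 7 is:
H = [[2, 1], [1, 10]]
Trace = 2 + 10 = 12
Determinant = 2*10 - (1)^2 = 19
Discriminant = (12)^2 - 4*19 = 68.0
Eigenvalues: lambda_1 = 1.8769, lambda_2 = 10.1231
The function is convex.

1


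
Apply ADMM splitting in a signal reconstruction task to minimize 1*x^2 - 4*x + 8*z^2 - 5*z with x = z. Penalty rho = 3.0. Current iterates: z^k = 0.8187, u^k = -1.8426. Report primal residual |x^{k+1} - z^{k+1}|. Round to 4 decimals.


ADMM iteration with rho = 3.0, z^k = 0.8187, u^k = -1.8426
Step 1: x-update.
Minimize 1*x^2 - 4*x + (3.0/2)*(x - 0.8187 - 1.8426)^2
FOC: (2*1 + 3.0)*x = 4 + 3.0*(0.8187 + 1.8426)
x^{k+1} = 2.3968
Step 2: z-update.
Minimize 8*z^2 - 5*z + (3.0/2)*(2.3968 - z - 1.8426)^2
FOC: (2*8 + 3.0)*z = 5 + 3.0*(2.3968 - 1.8426)
z^{k+1} = 0.3507
Step 3: u-update.
u^{k+1} = -1.8426 + 2.3968 - 0.3507 = 0.2035
Step 4: Primal residual = |2.3968 - 0.3507| = 2.0461


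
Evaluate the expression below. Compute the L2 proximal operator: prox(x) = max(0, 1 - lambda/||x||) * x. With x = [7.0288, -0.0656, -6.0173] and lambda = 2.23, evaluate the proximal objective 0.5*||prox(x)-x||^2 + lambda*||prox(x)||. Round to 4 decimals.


Step 1: Compute ||x||.
||x|| = 9.2529
Step 2: Compute scaling factor.
scale = max(0, 1 - 2.23/9.2529) = 0.759
Step 3: prox(x) = [5.3348, -0.0498, -4.5671]
||prox(x)|| = 7.0229
Step 4: Proximal objective.
0.5*||prox-x||^2 = 2.4865
lambda*||prox|| = 15.6611
Total = 18.1475


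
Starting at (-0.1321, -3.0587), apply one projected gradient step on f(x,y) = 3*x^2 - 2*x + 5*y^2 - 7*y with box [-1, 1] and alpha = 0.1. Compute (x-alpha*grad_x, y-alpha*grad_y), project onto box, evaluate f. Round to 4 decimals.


Step 1: Compute gradient at (-0.1321, -3.0587).
grad_x = 2*3*-0.1321 - 2 = -2.7926
grad_y = 2*5*-3.0587 - 7 = -37.587
Step 2: Gradient step.
x_raw = -0.1321 - 0.1*-2.7926 = 0.1472
y_raw = -3.0587 - 0.1*-37.587 = 0.7
Step 3: Project onto [-1, 1].
x_proj = clip(0.1472) = 0.1472
y_proj = clip(0.7) = 0.7
Step 4: Evaluate f.
f(0.1472, 0.7) = -2.6794


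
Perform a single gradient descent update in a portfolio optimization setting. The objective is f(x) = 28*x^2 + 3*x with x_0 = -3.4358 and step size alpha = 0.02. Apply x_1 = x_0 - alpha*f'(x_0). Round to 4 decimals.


We compute the gradient at x_0 and apply the update.
f'(x) = 56*x + 3
f'(-3.4358) = 56*-3.4358 + 3 = -189.4048
x_1 = -3.4358 - 0.02*-189.4048 = 0.3523


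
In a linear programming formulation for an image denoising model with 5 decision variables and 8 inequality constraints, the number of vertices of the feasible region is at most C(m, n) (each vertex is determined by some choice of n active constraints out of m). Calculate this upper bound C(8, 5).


Each vertex corresponds to some choice of n active constraints out of m, so the number of vertices is at most C(m, n) = m! / (n!(m-n)!).
m = 8, n = 5
Numerator: 8 * 7 * 6 * 5 * 4
Denominator: 5! = 120
C(8, 5) = 56


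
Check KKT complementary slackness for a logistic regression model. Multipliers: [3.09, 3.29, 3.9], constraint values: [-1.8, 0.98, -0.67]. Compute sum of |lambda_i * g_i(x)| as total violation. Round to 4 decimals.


KKT complementary slackness check:
lambda_1 * g_1 = 3.09 * -1.8 = -5.562
lambda_2 * g_2 = 3.29 * 0.98 = 3.2242
lambda_3 * g_3 = 3.9 * -0.67 = -2.613
Total violation = 5.562 + 3.2242 + 2.613 = 11.3992


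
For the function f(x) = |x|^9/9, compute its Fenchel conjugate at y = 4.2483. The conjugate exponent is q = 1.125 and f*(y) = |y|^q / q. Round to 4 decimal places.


The conjugate exponent q satisfies 1/p + 1/q = 1.
p = 9, so q = 9/(9 - 1) = 1.125
|y|^q = 4.2483^1.125 = 5.0903
f*(4.2483) = 5.0903 / 1.125 = 4.5247


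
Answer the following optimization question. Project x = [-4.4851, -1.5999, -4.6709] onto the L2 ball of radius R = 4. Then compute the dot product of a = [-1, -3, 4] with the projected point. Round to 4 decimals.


Step 1: Compute ||x|| (intermediates to 6 decimals).
||x|| = sqrt((-4.4851)^2 + (-1.5999)^2 + (-4.6709)^2) = 6.670315
Step 2: Project.
Since ||x|| > R, scale = R/||x|| = 4/6.670315 = 0.599672, proj(x) = scale * x
proj(x) = [-2.689589, -0.959415, -2.801008]
Step 3: Dot product.
a^T * proj(x) = -1*(-2.689589) - 3*(-0.959415) + 4*(-2.801008) = -5.6362


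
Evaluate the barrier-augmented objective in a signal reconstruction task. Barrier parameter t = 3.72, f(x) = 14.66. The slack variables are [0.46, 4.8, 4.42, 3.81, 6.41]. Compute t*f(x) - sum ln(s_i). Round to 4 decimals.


Step 1: Compute log-barrier.
ln values: [-0.7765, 1.5686, 1.4861, 1.3376, 1.8579]
phi = -(-0.7765 + 1.5686 + 1.4861 + 1.3376 + 1.8579) = -5.4737
Step 2: Compute augmented objective.
t*f(x) = 3.72*14.66 = 54.5352
Total = 54.5352 - 5.4737 = 49.0615


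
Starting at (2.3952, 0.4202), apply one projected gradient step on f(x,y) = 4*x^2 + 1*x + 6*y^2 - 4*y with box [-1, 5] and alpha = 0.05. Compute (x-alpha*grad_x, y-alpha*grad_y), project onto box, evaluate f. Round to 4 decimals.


Step 1: Compute gradient at (2.3952, 0.4202).
grad_x = 2*4*2.3952 + 1 = 20.1616
grad_y = 2*6*0.4202 - 4 = 1.0424
Step 2: Gradient step.
x_raw = 2.3952 - 0.05*20.1616 = 1.3871
y_raw = 0.4202 - 0.05*1.0424 = 0.3681
Step 3: Project onto [-1, 5].
x_proj = clip(1.3871) = 1.3871
y_proj = clip(0.3681) = 0.3681
Step 4: Evaluate f.
f(1.3871, 0.3681) = 8.4241


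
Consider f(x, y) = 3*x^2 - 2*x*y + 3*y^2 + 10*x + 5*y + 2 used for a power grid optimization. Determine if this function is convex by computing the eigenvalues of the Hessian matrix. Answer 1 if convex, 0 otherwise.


The Hessian of f(x,y) = 3*x^2 - 2*x*y + 3*y^2 + 10*x + 5*y + 2 is:
H = [[6, -2], [-2, 6]]
Trace = 6 + 6 = 12
Determinant = 6*6 - (-2)^2 = 32
Discriminant = (12)^2 - 4*32 = 16.0
Eigenvalues: lambda_1 = 4.0, lambda_2 = 8.0
The function is convex.

1


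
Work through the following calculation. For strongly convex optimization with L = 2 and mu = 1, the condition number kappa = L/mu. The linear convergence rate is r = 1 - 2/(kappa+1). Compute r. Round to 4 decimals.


Step 1: Compute the condition number.
kappa = L/mu = 2/1 = 2.0
Step 2: Compute the convergence rate.
r = 1 - 2/(kappa + 1) = 1 - 2*mu/(L + mu) = (L - mu)/(L + mu) = 1/3 = 0.3333


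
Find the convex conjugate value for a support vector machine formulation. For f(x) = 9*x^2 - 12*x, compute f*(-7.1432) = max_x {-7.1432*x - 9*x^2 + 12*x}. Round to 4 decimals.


f*(y) = sup_x {y*x - a*x^2 - b*x} = sup_x {(y-b)*x - a*x^2}
FOC: (y - b) - 2a*x = 0 => x* = (y - b)/(2a)
x* = (-7.1432 + 12)/(2*9) = 0.2698
f*(-7.1432) = (y-b)^2/(4a) = (-7.1432 + 12)^2/(4*9)
= 23.5885/36 = 0.6552


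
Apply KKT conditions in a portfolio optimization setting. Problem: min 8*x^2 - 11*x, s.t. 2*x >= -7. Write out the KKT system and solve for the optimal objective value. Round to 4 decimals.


Step 1: Try lambda = 0 (constraint inactive).
Stationarity: 2*8*x - 11 = 0
x* = 11/(2*8) = 0.6875
Check constraint: 2*0.6875 = 1.375 >= -7 -- satisfied.
Step 2: Compute optimal value.
f(x*) = 8*0.6875^2 - 11*0.6875 = -3.7813


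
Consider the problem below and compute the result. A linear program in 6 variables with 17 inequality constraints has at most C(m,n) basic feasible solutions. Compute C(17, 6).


Each vertex corresponds to some choice of n active constraints out of m, so the number of vertices is at most C(m, n) = m! / (n!(m-n)!).
m = 17, n = 6
Numerator: 17 * 16 * 15 * 14 * 13 * 12
Denominator: 6! = 720
C(17, 6) = 12376


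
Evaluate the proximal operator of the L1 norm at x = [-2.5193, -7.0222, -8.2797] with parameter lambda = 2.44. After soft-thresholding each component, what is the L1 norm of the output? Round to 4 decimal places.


Soft-thresholding with lambda = 2.44:
prox(-2.5193) = sign(-2.5193)*max(|-2.5193| - 2.44, 0) = -0.0793
prox(-7.0222) = sign(-7.0222)*max(|-7.0222| - 2.44, 0) = -4.5822
prox(-8.2797) = sign(-8.2797)*max(|-8.2797| - 2.44, 0) = -5.8397
prox(x) = [-0.0793, -4.5822, -5.8397]
||prox(x)||_1 = 0.0793 + 4.5822 + 5.8397 = 10.5012


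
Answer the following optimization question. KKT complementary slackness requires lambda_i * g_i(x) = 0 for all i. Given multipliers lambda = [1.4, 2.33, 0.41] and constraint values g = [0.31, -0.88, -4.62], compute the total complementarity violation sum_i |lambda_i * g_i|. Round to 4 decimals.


KKT complementary slackness check:
lambda_1 * g_1 = 1.4 * 0.31 = 0.434
lambda_2 * g_2 = 2.33 * -0.88 = -2.0504
lambda_3 * g_3 = 0.41 * -4.62 = -1.8942
Total violation = 0.434 + 2.0504 + 1.8942 = 4.3786


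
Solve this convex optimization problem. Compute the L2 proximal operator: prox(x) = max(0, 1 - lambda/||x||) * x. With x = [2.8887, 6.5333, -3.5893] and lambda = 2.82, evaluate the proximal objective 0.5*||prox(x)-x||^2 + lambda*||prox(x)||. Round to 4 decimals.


Step 1: Compute ||x||.
||x|| = 7.9945
Step 2: Compute scaling factor.
scale = max(0, 1 - 2.82/7.9945) = 0.6473
Step 3: prox(x) = [1.8697, 4.2287, -2.3232]
||prox(x)|| = 5.1745
Step 4: Proximal objective.
0.5*||prox-x||^2 = 3.9762
lambda*||prox|| = 14.5921
Total = 18.5682


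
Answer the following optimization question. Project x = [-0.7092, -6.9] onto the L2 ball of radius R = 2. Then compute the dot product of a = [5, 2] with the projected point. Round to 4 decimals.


Step 1: Compute ||x|| (intermediates to 6 decimals).
||x|| = sqrt((-0.7092)^2 + (-6.9)^2) = 6.936351
Step 2: Project.
Since ||x|| > R, scale = R/||x|| = 2/6.936351 = 0.288336, proj(x) = scale * x
proj(x) = [-0.204488, -1.989518]
Step 3: Dot product.
a^T * proj(x) = 5*(-0.204488) + 2*(-1.989518) = -5.0015


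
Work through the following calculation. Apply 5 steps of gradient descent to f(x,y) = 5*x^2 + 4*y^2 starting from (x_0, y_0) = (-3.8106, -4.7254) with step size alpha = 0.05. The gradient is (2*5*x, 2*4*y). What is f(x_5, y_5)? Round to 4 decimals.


Gradient descent on f(x,y) = 5*x^2 + 4*y^2.
Starting point: (-3.8106, -4.7254), alpha = 0.05
Step 1: grad_x = 2*5*-3.8106 = -38.106, grad_y = 2*4*-4.7254 = -37.8032
  x_1 = -3.8106 - 0.05*-38.106 = -1.9053
  y_1 = -4.7254 - 0.05*-37.8032 = -2.8352
Step 2: grad_x = 2*5*-1.9053 = -19.053, grad_y = 2*4*-2.8352 = -22.6819
  x_2 = -1.9053 - 0.05*-19.053 = -0.9527
  y_2 = -2.8352 - 0.05*-22.6819 = -1.7011
Step 3: grad_x = 2*5*-0.9527 = -9.5265, grad_y = 2*4*-1.7011 = -13.6092
  x_3 = -0.9527 - 0.05*-9.5265 = -0.4763
  y_3 = -1.7011 - 0.05*-13.6092 = -1.0207
Step 4: grad_x = 2*5*-0.4763 = -4.7633, grad_y = 2*4*-1.0207 = -8.1655
  x_4 = -0.4763 - 0.05*-4.7633 = -0.2382
  y_4 = -1.0207 - 0.05*-8.1655 = -0.6124
Step 5: grad_x = 2*5*-0.2382 = -2.3816, grad_y = 2*4*-0.6124 = -4.8993
  x_5 = -0.2382 - 0.05*-2.3816 = -0.1191
  y_5 = -0.6124 - 0.05*-4.8993 = -0.3674
f(-0.1191, -0.3674) = 5*(-0.1191)^2 + 4*(-0.3674)^2 = 0.611


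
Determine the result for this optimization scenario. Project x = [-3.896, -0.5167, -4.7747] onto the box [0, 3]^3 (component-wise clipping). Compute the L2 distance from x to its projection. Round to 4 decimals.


Project each component onto [0, 3].
clip(-3.896) = 0.0, clip(-0.5167) = 0.0, clip(-4.7747) = 0.0
Projection = [0.0, 0.0, 0.0]
Squared diffs: [15.1788, 0.267, 22.7978]
Distance = sqrt(38.2436) = 6.1841


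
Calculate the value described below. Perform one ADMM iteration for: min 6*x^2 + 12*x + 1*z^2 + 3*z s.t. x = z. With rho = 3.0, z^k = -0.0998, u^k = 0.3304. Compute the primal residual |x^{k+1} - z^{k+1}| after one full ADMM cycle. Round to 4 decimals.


ADMM iteration with rho = 3.0, z^k = -0.0998, u^k = 0.3304
Step 1: x-update.
Minimize 6*x^2 + 12*x + (3.0/2)*(x + 0.0998 + 0.3304)^2
FOC: (2*6 + 3.0)*x = -12 + 3.0*(-0.0998 - 0.3304)
x^{k+1} = -0.886
Step 2: z-update.
Minimize 1*z^2 + 3*z + (3.0/2)*(-0.886 - z + 0.3304)^2
FOC: (2*1 + 3.0)*z = -3 + 3.0*(-0.886 + 0.3304)
z^{k+1} = -0.9334
Step 3: u-update.
u^{k+1} = 0.3304 - 0.886 + 0.9334 = 0.3777
Step 4: Primal residual = |-0.886 + 0.9334| = 0.0473


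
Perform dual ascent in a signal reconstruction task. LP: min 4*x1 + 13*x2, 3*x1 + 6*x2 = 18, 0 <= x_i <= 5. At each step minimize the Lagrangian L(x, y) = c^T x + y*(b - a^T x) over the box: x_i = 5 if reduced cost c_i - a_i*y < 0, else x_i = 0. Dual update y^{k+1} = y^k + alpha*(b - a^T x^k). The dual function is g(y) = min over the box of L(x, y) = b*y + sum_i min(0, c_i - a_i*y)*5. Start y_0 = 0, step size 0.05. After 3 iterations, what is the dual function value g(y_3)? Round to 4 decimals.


Dual ascent for LP: min 4*x1 + 13*x2, 3*x1 + 6*x2 = 18, 0 <= x_i <= 5
Step 1: y^k = 0.0, reduced costs: (4.0, 13.0)
  x^k = (0.0, 0.0), subgradient = b - a^T x = 18.0
  y^{k+1} = 0.0 + 0.05*18.0 = 0.9
Step 2: y^k = 0.9, reduced costs: (1.3, 7.6)
  x^k = (0.0, 0.0), subgradient = b - a^T x = 18.0
  y^{k+1} = 0.9 + 0.05*18.0 = 1.8
Step 3: y^k = 1.8, reduced costs: (-1.4, 2.2)
  x^k = (5.0, 0.0), subgradient = b - a^T x = 3.0
  y^{k+1} = 1.8 + 0.05*3.0 = 1.95
Dual objective at y_3 = 1.95: reduced costs (-1.85, 1.3), box minimizer x = (5.0, 0.0)
g(y_3) = b*y + (c1 - a1*y)*x1 + (c2 - a2*y)*x2 = 18*1.95 + (-1.85)*5.0 + 1.3*0.0 = 35.1 - 9.25 + 0.0 = 25.85


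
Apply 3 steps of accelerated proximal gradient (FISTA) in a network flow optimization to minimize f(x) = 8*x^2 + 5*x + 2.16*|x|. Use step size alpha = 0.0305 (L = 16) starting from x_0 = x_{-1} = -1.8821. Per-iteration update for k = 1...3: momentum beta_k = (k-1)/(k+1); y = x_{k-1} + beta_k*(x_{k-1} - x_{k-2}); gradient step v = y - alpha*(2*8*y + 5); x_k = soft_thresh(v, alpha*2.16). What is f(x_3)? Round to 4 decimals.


FISTA on f(x) = 8*x^2 + 5*x + 2.16*|x|
L = 16, alpha = 0.0305
Iteration 1: beta = 0.0, y = -1.8821 + 0.0*(-1.8821 + 1.8821) = -1.8821
  grad(y) = -25.1136, v = y - alpha*grad = -1.1161
  prox(v) = soft_thresh(-1.1161, 0.0659) = -1.0503
Iteration 2: beta = 0.3333, y = -1.0503 + 0.3333*(-1.0503 + 1.8821) = -0.773
  grad(y) = -7.3676, v = y - alpha*grad = -0.5483
  prox(v) = soft_thresh(-0.5483, 0.0659) = -0.4824
Iteration 3: beta = 0.5, y = -0.4824 + 0.5*(-0.4824 + 1.0503) = -0.1984
  grad(y) = 1.8249, v = y - alpha*grad = -0.2541
  prox(v) = soft_thresh(-0.2541, 0.0659) = -0.1882
f(x_3) = 8*(-0.1882)^2 + 5*(-0.1882) + 2.16*|-0.1882| = -0.2511


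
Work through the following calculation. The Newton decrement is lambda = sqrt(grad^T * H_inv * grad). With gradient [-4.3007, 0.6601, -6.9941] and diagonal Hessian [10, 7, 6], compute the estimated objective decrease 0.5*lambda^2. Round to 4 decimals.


Step 1: H is diagonal, so H^(-1) * g = [-0.4301, 0.0943, -1.1657].
Step 2: g^T H^(-1) g = sum_i g_i^2 / H_ii
  = (-4.3007)^2/10 + (0.6601)^2/7 + (-6.9941)^2/6
  = 1.8496 + 0.0622 + 8.1529 = 10.0648
Step 3: Objective decrease = 0.5 * g^T H^(-1) g = 5.0324


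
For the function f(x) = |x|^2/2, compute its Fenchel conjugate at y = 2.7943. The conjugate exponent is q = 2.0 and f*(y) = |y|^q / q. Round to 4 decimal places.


The conjugate exponent q satisfies 1/p + 1/q = 1.
p = 2, so q = 2/(2 - 1) = 2.0
|y|^q = 2.7943^2.0 = 7.8081
f*(2.7943) = 7.8081 / 2.0 = 3.9041


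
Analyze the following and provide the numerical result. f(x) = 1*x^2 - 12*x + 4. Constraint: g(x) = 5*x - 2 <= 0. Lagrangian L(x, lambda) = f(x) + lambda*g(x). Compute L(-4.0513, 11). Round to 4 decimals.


Step 1: Evaluate f(x).
f(-4.0513) = 1*(-4.0513)^2 - 12*(-4.0513) + 4 = 69.0286
Step 2: Evaluate g(x).
g(-4.0513) = 5*-4.0513 - 2 = -22.2565
Step 3: Compute Lagrangian.
L = 69.0286 + 11*-22.2565 = -175.7929


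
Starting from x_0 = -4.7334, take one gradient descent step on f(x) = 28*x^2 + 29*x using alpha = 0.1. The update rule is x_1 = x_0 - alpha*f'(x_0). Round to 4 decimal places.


We compute the gradient at x_0 and apply the update.
f'(x) = 56*x + 29
f'(-4.7334) = 56*-4.7334 + 29 = -236.0704
x_1 = -4.7334 - 0.1*-236.0704 = 18.8736


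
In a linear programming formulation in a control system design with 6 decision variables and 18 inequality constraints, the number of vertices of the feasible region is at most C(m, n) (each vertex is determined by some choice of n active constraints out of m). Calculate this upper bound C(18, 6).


Each vertex corresponds to some choice of n active constraints out of m, so the number of vertices is at most C(m, n) = m! / (n!(m-n)!).
m = 18, n = 6
Numerator: 18 * 17 * 16 * 15 * 14 * 13
Denominator: 6! = 720
C(18, 6) = 18564


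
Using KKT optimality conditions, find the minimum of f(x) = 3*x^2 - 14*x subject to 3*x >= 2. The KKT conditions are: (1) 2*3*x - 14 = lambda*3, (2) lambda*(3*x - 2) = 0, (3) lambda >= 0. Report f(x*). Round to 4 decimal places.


Step 1: Try lambda = 0 (constraint inactive).
Stationarity: 2*3*x - 14 = 0
x* = 14/(2*3) = 7/3 = 2.3333 (rounded; the exact value 7/3 is used below)
Check constraint: 3*2.3333 = 6.9999 >= 2 -- satisfied.
Step 2: Compute optimal value.
f(x*) = 3*(7/3)^2 - 14*(7/3) = -16.3333


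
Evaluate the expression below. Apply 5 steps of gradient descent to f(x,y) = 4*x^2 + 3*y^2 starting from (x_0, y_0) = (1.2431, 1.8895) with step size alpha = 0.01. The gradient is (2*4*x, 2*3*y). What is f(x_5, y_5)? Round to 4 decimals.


Gradient descent on f(x,y) = 4*x^2 + 3*y^2.
Starting point: (1.2431, 1.8895), alpha = 0.01
Step 1: grad_x = 2*4*1.2431 = 9.9448, grad_y = 2*3*1.8895 = 11.337
  x_1 = 1.2431 - 0.01*9.9448 = 1.1437
  y_1 = 1.8895 - 0.01*11.337 = 1.7761
Step 2: grad_x = 2*4*1.1437 = 9.1492, grad_y = 2*3*1.7761 = 10.6568
  x_2 = 1.1437 - 0.01*9.1492 = 1.0522
  y_2 = 1.7761 - 0.01*10.6568 = 1.6696
Step 3: grad_x = 2*4*1.0522 = 8.4173, grad_y = 2*3*1.6696 = 10.0174
  x_3 = 1.0522 - 0.01*8.4173 = 0.968
  y_3 = 1.6696 - 0.01*10.0174 = 1.5694
Step 4: grad_x = 2*4*0.968 = 7.7439, grad_y = 2*3*1.5694 = 9.4163
  x_4 = 0.968 - 0.01*7.7439 = 0.8905
  y_4 = 1.5694 - 0.01*9.4163 = 1.4752
Step 5: grad_x = 2*4*0.8905 = 7.1244, grad_y = 2*3*1.4752 = 8.8514
  x_5 = 0.8905 - 0.01*7.1244 = 0.8193
  y_5 = 1.4752 - 0.01*8.8514 = 1.3867
f(0.8193, 1.3867) = 4*0.8193^2 + 3*1.3867^2 = 8.4539


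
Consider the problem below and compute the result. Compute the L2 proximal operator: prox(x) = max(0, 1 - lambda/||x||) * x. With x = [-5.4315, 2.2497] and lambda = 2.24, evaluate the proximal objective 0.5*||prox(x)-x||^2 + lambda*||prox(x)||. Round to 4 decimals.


Step 1: Compute ||x||.
||x|| = 5.879
Step 2: Compute scaling factor.
scale = max(0, 1 - 2.24/5.879) = 0.619
Step 3: prox(x) = [-3.362, 1.3925]
||prox(x)|| = 3.639
Step 4: Proximal objective.
0.5*||prox-x||^2 = 2.5088
lambda*||prox|| = 8.1514
Total = 10.6601


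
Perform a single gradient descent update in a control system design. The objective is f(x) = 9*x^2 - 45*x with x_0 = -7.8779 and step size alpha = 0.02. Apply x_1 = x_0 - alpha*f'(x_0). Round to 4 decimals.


We compute the gradient at x_0 and apply the update.
f'(x) = 18*x - 45
f'(-7.8779) = 18*-7.8779 - 45 = -186.8022
x_1 = -7.8779 - 0.02*-186.8022 = -4.1419


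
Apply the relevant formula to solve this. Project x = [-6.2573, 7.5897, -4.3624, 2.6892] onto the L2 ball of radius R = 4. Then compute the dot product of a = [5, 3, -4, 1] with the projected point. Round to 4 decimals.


Step 1: Compute ||x|| (intermediates to 6 decimals).
||x|| = sqrt((-6.2573)^2 + 7.5897^2 + (-4.3624)^2 + 2.6892^2) = 11.091424
Step 2: Project.
Since ||x|| > R, scale = R/||x|| = 4/11.091424 = 0.360639, proj(x) = scale * x
proj(x) = [-2.256626, 2.737142, -1.573252, 0.96983]
Step 3: Dot product.
a^T * proj(x) = 5*(-2.256626) + 3*2.737142 - 4*(-1.573252) + 1*0.96983 = 4.1911


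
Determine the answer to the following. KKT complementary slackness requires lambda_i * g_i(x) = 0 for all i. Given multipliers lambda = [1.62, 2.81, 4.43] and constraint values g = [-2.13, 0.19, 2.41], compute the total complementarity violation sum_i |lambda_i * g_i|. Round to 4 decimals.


KKT complementary slackness check:
lambda_1 * g_1 = 1.62 * -2.13 = -3.4506
lambda_2 * g_2 = 2.81 * 0.19 = 0.5339
lambda_3 * g_3 = 4.43 * 2.41 = 10.6763
Total violation = 3.4506 + 0.5339 + 10.6763 = 14.6608


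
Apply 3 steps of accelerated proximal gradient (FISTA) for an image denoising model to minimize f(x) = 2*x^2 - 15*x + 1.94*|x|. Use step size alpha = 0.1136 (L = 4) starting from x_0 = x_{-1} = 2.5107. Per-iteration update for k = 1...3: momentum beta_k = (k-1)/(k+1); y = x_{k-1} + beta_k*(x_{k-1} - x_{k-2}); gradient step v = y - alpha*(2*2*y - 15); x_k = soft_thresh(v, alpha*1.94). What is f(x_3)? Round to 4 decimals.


FISTA on f(x) = 2*x^2 - 15*x + 1.94*|x|
L = 4, alpha = 0.1136
Iteration 1: beta = 0.0, y = 2.5107 + 0.0*(2.5107 - 2.5107) = 2.5107
  grad(y) = -4.9572, v = y - alpha*grad = 3.0738
  prox(v) = soft_thresh(3.0738, 0.2204) = 2.8535
Iteration 2: beta = 0.3333, y = 2.8535 + 0.3333*(2.8535 - 2.5107) = 2.9677
  grad(y) = -3.1292, v = y - alpha*grad = 3.3232
  prox(v) = soft_thresh(3.3232, 0.2204) = 3.1028
Iteration 3: beta = 0.5, y = 3.1028 + 0.5*(3.1028 - 2.8535) = 3.2275
  grad(y) = -2.0901, v = y - alpha*grad = 3.4649
  prox(v) = soft_thresh(3.4649, 0.2204) = 3.2445
f(x_3) = 2*3.2445^2 - 15*3.2445 + 1.94*|3.2445| = -21.3196


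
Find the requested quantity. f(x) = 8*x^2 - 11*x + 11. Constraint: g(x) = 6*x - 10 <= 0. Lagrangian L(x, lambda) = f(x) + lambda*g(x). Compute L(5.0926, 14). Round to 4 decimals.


Step 1: Evaluate f(x).
f(5.0926) = 8*5.0926^2 - 11*5.0926 + 11 = 162.458
Step 2: Evaluate g(x).
g(5.0926) = 6*5.0926 - 10 = 20.5556
Step 3: Compute Lagrangian.
L = 162.458 + 14*20.5556 = 450.2364


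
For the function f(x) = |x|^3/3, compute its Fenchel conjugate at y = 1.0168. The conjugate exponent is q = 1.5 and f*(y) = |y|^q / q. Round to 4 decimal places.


The conjugate exponent q satisfies 1/p + 1/q = 1.
p = 3, so q = 3/(3 - 1) = 1.5
|y|^q = 1.0168^1.5 = 1.0253
f*(1.0168) = 1.0253 / 1.5 = 0.6835


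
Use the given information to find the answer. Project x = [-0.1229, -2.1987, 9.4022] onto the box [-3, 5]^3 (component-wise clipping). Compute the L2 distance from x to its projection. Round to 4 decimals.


Project each component onto [-3, 5].
clip(-0.1229) = -0.1229, clip(-2.1987) = -2.1987, clip(9.4022) = 5.0
Projection = [-0.1229, -2.1987, 5.0]
Squared diffs: [0.0, 0.0, 19.3794]
Distance = sqrt(19.3794) = 4.4022


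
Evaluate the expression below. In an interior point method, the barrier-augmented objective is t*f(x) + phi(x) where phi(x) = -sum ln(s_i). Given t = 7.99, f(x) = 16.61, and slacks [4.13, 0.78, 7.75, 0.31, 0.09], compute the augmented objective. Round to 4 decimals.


Step 1: Compute log-barrier.
ln values: [1.4183, -0.2485, 2.0477, -1.1712, -2.4079]
phi = -(1.4183 - 0.2485 + 2.0477 - 1.1712 - 2.4079) = 0.3616
Step 2: Compute augmented objective.
t*f(x) = 7.99*16.61 = 132.7139
Total = 132.7139 + 0.3616 = 133.0755


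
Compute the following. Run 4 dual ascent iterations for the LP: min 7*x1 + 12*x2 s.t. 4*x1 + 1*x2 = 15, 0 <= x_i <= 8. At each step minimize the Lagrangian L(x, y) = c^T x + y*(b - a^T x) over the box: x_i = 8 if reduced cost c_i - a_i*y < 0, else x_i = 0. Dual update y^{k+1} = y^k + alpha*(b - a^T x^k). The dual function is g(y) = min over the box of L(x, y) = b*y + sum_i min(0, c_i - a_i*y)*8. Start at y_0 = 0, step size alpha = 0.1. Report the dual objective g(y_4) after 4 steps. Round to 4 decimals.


Dual ascent for LP: min 7*x1 + 12*x2, 4*x1 + 1*x2 = 15, 0 <= x_i <= 8
Step 1: y^k = 0.0, reduced costs: (7.0, 12.0)
  x^k = (0.0, 0.0), subgradient = b - a^T x = 15.0
  y^{k+1} = 0.0 + 0.1*15.0 = 1.5
Step 2: y^k = 1.5, reduced costs: (1.0, 10.5)
  x^k = (0.0, 0.0), subgradient = b - a^T x = 15.0
  y^{k+1} = 1.5 + 0.1*15.0 = 3.0
Step 3: y^k = 3.0, reduced costs: (-5.0, 9.0)
  x^k = (8.0, 0.0), subgradient = b - a^T x = -17.0
  y^{k+1} = 3.0 + 0.1*-17.0 = 1.3
Step 4: y^k = 1.3, reduced costs: (1.8, 10.7)
  x^k = (0.0, 0.0), subgradient = b - a^T x = 15.0
  y^{k+1} = 1.3 + 0.1*15.0 = 2.8
Dual objective at y_4 = 2.8: reduced costs (-4.2, 9.2), box minimizer x = (8.0, 0.0)
g(y_4) = b*y + (c1 - a1*y)*x1 + (c2 - a2*y)*x2 = 15*2.8 + (-4.2)*8.0 + 9.2*0.0 = 42.0 - 33.6 + 0.0 = 8.4


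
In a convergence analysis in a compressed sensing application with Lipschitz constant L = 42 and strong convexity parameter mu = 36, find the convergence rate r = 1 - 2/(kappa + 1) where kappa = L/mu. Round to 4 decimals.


Step 1: Compute the condition number.
kappa = L/mu = 42/36 = 1.1667
Step 2: Compute the convergence rate.
r = 1 - 2/(kappa + 1) = 1 - 2*mu/(L + mu) = (L - mu)/(L + mu) = 6/78 = 0.0769


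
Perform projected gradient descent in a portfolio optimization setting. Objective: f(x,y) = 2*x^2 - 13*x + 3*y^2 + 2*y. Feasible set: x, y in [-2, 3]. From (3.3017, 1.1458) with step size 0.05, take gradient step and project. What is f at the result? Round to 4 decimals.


Step 1: Compute gradient at (3.3017, 1.1458).
grad_x = 2*2*3.3017 - 13 = 0.2068
grad_y = 2*3*1.1458 + 2 = 8.8748
Step 2: Gradient step.
x_raw = 3.3017 - 0.05*0.2068 = 3.2914
y_raw = 1.1458 - 0.05*8.8748 = 0.7021
Step 3: Project onto [-2, 3].
x_proj = clip(3.2914) = 3.0
y_proj = clip(0.7021) = 0.7021
Step 4: Evaluate f.
f(3.0, 0.7021) = -18.1172


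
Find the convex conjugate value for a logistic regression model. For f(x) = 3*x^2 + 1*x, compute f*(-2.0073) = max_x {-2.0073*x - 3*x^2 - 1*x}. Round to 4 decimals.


f*(y) = sup_x {y*x - a*x^2 - b*x} = sup_x {(y-b)*x - a*x^2}
FOC: (y - b) - 2a*x = 0 => x* = (y - b)/(2a)
x* = (-2.0073 - 1)/(2*3) = -0.5012
f*(-2.0073) = (y-b)^2/(4a) = (-2.0073 - 1)^2/(4*3)
= 9.0439/12 = 0.7537


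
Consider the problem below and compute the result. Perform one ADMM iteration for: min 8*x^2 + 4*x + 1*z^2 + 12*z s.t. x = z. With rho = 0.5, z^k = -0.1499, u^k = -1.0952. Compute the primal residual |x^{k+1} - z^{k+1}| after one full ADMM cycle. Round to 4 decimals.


ADMM iteration with rho = 0.5, z^k = -0.1499, u^k = -1.0952
Step 1: x-update.
Minimize 8*x^2 + 4*x + (0.5/2)*(x + 0.1499 - 1.0952)^2
FOC: (2*8 + 0.5)*x = -4 + 0.5*(-0.1499 + 1.0952)
x^{k+1} = -0.2138
Step 2: z-update.
Minimize 1*z^2 + 12*z + (0.5/2)*(-0.2138 - z - 1.0952)^2
FOC: (2*1 + 0.5)*z = -12 + 0.5*(-0.2138 - 1.0952)
z^{k+1} = -5.0618
Step 3: u-update.
u^{k+1} = -1.0952 - 0.2138 + 5.0618 = 3.7528
Step 4: Primal residual = |-0.2138 + 5.0618| = 4.848


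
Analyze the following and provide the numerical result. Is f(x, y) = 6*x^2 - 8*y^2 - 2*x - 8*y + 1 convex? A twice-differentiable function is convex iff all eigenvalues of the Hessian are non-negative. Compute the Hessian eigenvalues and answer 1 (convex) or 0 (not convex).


The Hessian of f(x,y) = 6*x^2 - 8*y^2 - 2*x - 8*y + 1 is:
H = [[12, 0], [0, -16]]
Trace = 12 - 16 = -4
Determinant = 12*-16 - (0)^2 = -192
Discriminant = (-4)^2 - 4*-192 = 784.0
Eigenvalues: lambda_1 = -16.0, lambda_2 = 12.0
The function is not convex.

0


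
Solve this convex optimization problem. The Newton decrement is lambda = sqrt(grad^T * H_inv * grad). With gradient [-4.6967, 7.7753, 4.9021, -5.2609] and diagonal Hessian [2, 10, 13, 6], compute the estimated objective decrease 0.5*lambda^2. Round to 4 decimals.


Step 1: H is diagonal, so H^(-1) * g = [-2.3484, 0.7775, 0.3771, -0.8768].
Step 2: g^T H^(-1) g = sum_i g_i^2 / H_ii
  = (-4.6967)^2/2 + (7.7753)^2/10 + (4.9021)^2/13 + (-5.2609)^2/6
  = 11.0295 + 6.0455 + 1.8485 + 4.6128 = 23.5364
Step 3: Objective decrease = 0.5 * g^T H^(-1) g = 11.7682


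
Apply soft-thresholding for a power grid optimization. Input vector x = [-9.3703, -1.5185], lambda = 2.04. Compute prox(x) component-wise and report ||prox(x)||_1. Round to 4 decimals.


Soft-thresholding with lambda = 2.04:
prox(-9.3703) = sign(-9.3703)*max(|-9.3703| - 2.04, 0) = -7.3303
prox(-1.5185) = sign(-1.5185)*max(|-1.5185| - 2.04, 0) = 0.0
prox(x) = [-7.3303, 0.0]
||prox(x)||_1 = 7.3303 + 0.0 = 7.3303


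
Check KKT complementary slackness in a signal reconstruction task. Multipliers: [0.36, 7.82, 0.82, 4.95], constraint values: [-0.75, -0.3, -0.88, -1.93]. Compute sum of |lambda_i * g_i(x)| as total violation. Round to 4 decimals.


KKT complementary slackness check:
lambda_1 * g_1 = 0.36 * -0.75 = -0.27
lambda_2 * g_2 = 7.82 * -0.3 = -2.346
lambda_3 * g_3 = 0.82 * -0.88 = -0.7216
lambda_4 * g_4 = 4.95 * -1.93 = -9.5535
Total violation = 0.27 + 2.346 + 0.7216 + 9.5535 = 12.8911


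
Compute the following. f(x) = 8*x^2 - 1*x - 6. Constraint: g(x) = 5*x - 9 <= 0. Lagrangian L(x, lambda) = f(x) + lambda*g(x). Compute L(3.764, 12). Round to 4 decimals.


Step 1: Evaluate f(x).
f(3.764) = 8*3.764^2 - 1*3.764 - 6 = 103.5776
Step 2: Evaluate g(x).
g(3.764) = 5*3.764 - 9 = 9.82
Step 3: Compute Lagrangian.
L = 103.5776 + 12*9.82 = 221.4176


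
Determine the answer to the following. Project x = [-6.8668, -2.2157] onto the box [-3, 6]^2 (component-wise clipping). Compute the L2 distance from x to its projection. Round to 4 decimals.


Project each component onto [-3, 6].
clip(-6.8668) = -3.0, clip(-2.2157) = -2.2157
Projection = [-3.0, -2.2157]
Squared diffs: [14.9521, 0.0]
Distance = sqrt(14.9521) = 3.8668


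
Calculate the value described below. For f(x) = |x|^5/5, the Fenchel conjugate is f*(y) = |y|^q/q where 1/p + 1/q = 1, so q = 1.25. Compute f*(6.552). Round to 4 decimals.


The conjugate exponent q satisfies 1/p + 1/q = 1.
p = 5, so q = 5/(5 - 1) = 1.25
|y|^q = 6.552^1.25 = 10.4826
f*(6.552) = 10.4826 / 1.25 = 8.386


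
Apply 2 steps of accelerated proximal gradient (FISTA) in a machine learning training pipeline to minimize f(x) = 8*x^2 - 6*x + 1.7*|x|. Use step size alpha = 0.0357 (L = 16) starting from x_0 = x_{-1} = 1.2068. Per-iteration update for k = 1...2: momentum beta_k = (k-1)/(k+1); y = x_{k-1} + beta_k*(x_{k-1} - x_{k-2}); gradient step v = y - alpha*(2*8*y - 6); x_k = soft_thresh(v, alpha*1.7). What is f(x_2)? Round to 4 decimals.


FISTA on f(x) = 8*x^2 - 6*x + 1.7*|x|
L = 16, alpha = 0.0357
Iteration 1: beta = 0.0, y = 1.2068 + 0.0*(1.2068 - 1.2068) = 1.2068
  grad(y) = 13.3088, v = y - alpha*grad = 0.7317
  prox(v) = soft_thresh(0.7317, 0.0607) = 0.671
Iteration 2: beta = 0.3333, y = 0.671 + 0.3333*(0.671 - 1.2068) = 0.4924
  grad(y) = 1.8781, v = y - alpha*grad = 0.4253
  prox(v) = soft_thresh(0.4253, 0.0607) = 0.3646
f(x_2) = 8*0.3646^2 - 6*0.3646 + 1.7*|0.3646| = -0.5042


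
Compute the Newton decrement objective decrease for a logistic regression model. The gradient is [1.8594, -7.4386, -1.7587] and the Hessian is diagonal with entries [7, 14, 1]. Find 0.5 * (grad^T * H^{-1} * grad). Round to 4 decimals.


Step 1: H is diagonal, so H^(-1) * g = [0.2656, -0.5313, -1.7587].
Step 2: g^T H^(-1) g = sum_i g_i^2 / H_ii
  = (1.8594)^2/7 + (-7.4386)^2/14 + (-1.7587)^2/1
  = 0.4939 + 3.9523 + 3.093 = 7.5393
Step 3: Objective decrease = 0.5 * g^T H^(-1) g = 3.7696


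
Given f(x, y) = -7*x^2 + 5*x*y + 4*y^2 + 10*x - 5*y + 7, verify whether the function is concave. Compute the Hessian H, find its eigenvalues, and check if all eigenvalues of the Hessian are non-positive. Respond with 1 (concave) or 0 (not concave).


The Hessian of f(x,y) = -7*x^2 + 5*x*y + 4*y^2 + 10*x - 5*y + 7 is:
H = [[-14, 5], [5, 8]]
Trace = -14 + 8 = -6
Determinant = -14*8 - (5)^2 = -137
Discriminant = (-6)^2 - 4*-137 = 584.0
Eigenvalues: lambda_1 = -15.083, lambda_2 = 9.083
The function is not concave.

0


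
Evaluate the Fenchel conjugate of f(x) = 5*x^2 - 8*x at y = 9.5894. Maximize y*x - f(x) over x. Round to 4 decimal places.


f*(y) = sup_x {y*x - a*x^2 - b*x} = sup_x {(y-b)*x - a*x^2}
FOC: (y - b) - 2a*x = 0 => x* = (y - b)/(2a)
x* = (9.5894 + 8)/(2*5) = 1.7589
f*(9.5894) = (y-b)^2/(4a) = (9.5894 + 8)^2/(4*5)
= 309.387/20 = 15.4693


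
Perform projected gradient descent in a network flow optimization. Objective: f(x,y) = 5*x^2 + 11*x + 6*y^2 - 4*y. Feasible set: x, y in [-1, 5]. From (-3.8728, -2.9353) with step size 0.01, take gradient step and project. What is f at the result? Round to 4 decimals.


Step 1: Compute gradient at (-3.8728, -2.9353).
grad_x = 2*5*-3.8728 + 11 = -27.728
grad_y = 2*6*-2.9353 - 4 = -39.2236
Step 2: Gradient step.
x_raw = -3.8728 - 0.01*-27.728 = -3.5955
y_raw = -2.9353 - 0.01*-39.2236 = -2.5431
Step 3: Project onto [-1, 5].
x_proj = clip(-3.5955) = -1.0
y_proj = clip(-2.5431) = -1.0
Step 4: Evaluate f.
f(-1.0, -1.0) = 4.0


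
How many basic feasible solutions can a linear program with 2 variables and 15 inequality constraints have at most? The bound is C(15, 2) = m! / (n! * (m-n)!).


Each vertex corresponds to some choice of n active constraints out of m, so the number of vertices is at most C(m, n) = m! / (n!(m-n)!).
m = 15, n = 2
Numerator: 15 * 14
Denominator: 2! = 2
C(15, 2) = 105


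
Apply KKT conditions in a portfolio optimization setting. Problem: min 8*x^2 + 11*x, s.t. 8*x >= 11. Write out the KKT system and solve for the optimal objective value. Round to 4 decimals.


Step 1: Try lambda = 0 (constraint inactive).
x_unc = -11/(2*8) = -0.6875
Check: 8*-0.6875 = -5.5 < 11 -- violated!
Step 2: Constraint must be active: 8*x = 11
x* = 11/8 = 1.375
lambda = (2*8*1.375 + 11)/8 = 4.125
Step 3: Compute optimal value.
f(x*) = 8*1.375^2 + 11*1.375 = 30.25


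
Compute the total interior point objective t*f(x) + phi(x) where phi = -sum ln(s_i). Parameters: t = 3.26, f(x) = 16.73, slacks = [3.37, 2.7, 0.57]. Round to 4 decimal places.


Step 1: Compute log-barrier.
ln values: [1.2149, 0.9933, -0.5621]
phi = -(1.2149 + 0.9933 - 0.5621) = -1.646
Step 2: Compute augmented objective.
t*f(x) = 3.26*16.73 = 54.5398
Total = 54.5398 - 1.646 = 52.8938


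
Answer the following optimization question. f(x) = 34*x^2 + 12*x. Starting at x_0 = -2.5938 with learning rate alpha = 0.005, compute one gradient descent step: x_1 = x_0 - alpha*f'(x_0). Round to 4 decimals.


We compute the gradient at x_0 and apply the update.
f'(x) = 68*x + 12
f'(-2.5938) = 68*-2.5938 + 12 = -164.3784
x_1 = -2.5938 - 0.005*-164.3784 = -1.7719


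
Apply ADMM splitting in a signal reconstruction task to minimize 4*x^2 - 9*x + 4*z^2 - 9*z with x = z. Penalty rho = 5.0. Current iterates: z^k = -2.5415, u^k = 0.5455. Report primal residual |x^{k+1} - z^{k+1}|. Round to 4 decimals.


ADMM iteration with rho = 5.0, z^k = -2.5415, u^k = 0.5455
Step 1: x-update.
Minimize 4*x^2 - 9*x + (5.0/2)*(x + 2.5415 + 0.5455)^2
FOC: (2*4 + 5.0)*x = 9 + 5.0*(-2.5415 - 0.5455)
x^{k+1} = -0.495
Step 2: z-update.
Minimize 4*z^2 - 9*z + (5.0/2)*(-0.495 - z + 0.5455)^2
FOC: (2*4 + 5.0)*z = 9 + 5.0*(-0.495 + 0.5455)
z^{k+1} = 0.7117
Step 3: u-update.
u^{k+1} = 0.5455 - 0.495 - 0.7117 = -0.6612
Step 4: Primal residual = |-0.495 - 0.7117| = 1.2067
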